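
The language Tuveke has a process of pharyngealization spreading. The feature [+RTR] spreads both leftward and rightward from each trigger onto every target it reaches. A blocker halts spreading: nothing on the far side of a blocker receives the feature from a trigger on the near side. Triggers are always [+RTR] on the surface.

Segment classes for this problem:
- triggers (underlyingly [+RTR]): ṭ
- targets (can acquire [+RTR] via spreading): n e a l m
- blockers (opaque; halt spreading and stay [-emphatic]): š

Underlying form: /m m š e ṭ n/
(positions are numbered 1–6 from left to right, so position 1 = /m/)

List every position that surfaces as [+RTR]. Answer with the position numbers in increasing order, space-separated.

From /ṭ/ at 5 rightward: 6 /n/ → [+RTR]; word edge.
From /ṭ/ at 5 leftward: 4 /e/ → [+RTR]; 3 /š/ blocks.
Targets with no active source: positions 1 2 stay [-emphatic].

4 5 6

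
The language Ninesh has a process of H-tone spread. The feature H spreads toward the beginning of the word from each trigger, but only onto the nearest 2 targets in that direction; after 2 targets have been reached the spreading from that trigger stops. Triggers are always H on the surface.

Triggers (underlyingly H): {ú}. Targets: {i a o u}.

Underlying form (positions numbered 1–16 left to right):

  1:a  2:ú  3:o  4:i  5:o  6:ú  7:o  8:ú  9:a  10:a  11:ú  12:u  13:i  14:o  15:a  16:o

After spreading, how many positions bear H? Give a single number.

From /ú/ at 2 leftward: 1 /a/ → H; word edge.
From /ú/ at 6 leftward: 5 /o/ → H; 4 /i/ → H; bound reached.
From /ú/ at 8 leftward: 7 /o/ → H; 6 /ú/ is itself a trigger — this domain ends here.
From /ú/ at 11 leftward: 10 /a/ → H; 9 /a/ → H; bound reached.
Targets with no active source: positions 3 12 13 14 15 16 stay [-high tone].
H positions on the surface: 1 2 4 5 6 7 8 9 10 11.

10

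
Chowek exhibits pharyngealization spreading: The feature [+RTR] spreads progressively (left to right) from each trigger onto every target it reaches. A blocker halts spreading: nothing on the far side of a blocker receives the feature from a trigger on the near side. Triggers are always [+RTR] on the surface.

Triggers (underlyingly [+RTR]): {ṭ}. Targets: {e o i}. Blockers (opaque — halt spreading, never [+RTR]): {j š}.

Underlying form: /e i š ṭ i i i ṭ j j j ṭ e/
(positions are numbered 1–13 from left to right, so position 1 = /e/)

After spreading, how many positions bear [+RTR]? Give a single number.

From /ṭ/ at 4 rightward: 5 /i/ → [+RTR]; 6 /i/ → [+RTR]; 7 /i/ → [+RTR]; 8 /ṭ/ is itself a trigger — this domain ends here.
From /ṭ/ at 8 rightward: 9 /j/ blocks.
From /ṭ/ at 12 rightward: 13 /e/ → [+RTR]; word edge.
Targets with no active source: positions 1 2 stay [-emphatic].
[+RTR] positions on the surface: 4 5 6 7 8 12 13.

7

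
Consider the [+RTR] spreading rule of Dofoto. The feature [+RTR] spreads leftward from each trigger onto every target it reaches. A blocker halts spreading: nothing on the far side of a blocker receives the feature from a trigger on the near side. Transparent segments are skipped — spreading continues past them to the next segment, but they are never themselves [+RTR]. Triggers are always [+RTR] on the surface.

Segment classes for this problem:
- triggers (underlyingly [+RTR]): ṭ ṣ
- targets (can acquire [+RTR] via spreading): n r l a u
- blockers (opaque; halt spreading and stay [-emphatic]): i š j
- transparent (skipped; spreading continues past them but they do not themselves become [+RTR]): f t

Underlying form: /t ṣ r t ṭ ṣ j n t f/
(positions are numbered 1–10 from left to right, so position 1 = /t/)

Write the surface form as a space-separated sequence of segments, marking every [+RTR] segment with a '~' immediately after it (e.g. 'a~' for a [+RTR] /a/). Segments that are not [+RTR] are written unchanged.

From /ṣ/ at 2 leftward: 1 /t/ transparent; word edge.
From /ṭ/ at 5 leftward: 4 /t/ transparent; 3 /r/ → [+RTR]; 2 /ṣ/ is itself a trigger — this domain ends here.
From /ṣ/ at 6 leftward: 5 /ṭ/ is itself a trigger — this domain ends here.
Target with no active source: position 8 stays [-emphatic].
[+RTR] positions on the surface: 2 3 5 6.

t ṣ~ r~ t ṭ~ ṣ~ j n t f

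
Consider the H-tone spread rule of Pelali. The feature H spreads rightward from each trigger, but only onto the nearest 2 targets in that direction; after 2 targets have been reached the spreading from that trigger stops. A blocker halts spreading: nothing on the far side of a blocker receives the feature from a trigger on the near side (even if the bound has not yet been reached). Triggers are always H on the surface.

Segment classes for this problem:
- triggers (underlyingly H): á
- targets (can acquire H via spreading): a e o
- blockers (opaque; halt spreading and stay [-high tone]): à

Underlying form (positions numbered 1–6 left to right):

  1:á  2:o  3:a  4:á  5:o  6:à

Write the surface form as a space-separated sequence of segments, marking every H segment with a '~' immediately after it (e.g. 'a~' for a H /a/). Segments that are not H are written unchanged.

á~ o~ a~ á~ o~ à

From /á/ at 1 rightward: 2 /o/ → H; 3 /a/ → H; bound reached.
From /á/ at 4 rightward: 5 /o/ → H; 6 /à/ blocks.
H positions on the surface: 1 2 3 4 5.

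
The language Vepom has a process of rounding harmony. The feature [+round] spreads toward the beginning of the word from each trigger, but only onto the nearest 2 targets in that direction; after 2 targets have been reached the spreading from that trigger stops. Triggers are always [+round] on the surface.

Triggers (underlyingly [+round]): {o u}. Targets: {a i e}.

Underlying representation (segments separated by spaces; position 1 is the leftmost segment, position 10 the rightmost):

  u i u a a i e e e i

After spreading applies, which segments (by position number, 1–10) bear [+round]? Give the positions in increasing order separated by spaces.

1 2 3

From /u/ at 1 leftward: word edge.
From /u/ at 3 leftward: 2 /i/ → [+round]; 1 /u/ is itself a trigger — this domain ends here.
Targets with no active source: positions 4 5 6 7 8 9 10 stay [-round].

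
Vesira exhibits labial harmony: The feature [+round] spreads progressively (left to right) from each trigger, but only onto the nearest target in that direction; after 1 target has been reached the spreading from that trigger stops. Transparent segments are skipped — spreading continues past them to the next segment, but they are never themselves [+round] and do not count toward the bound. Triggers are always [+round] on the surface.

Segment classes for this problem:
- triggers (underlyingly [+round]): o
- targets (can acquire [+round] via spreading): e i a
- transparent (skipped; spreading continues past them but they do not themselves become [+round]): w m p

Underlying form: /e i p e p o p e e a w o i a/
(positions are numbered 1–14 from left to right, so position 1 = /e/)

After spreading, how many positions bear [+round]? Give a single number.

From /o/ at 6 rightward: 7 /p/ transparent; 8 /e/ → [+round]; bound reached.
From /o/ at 12 rightward: 13 /i/ → [+round]; bound reached.
Targets with no active source: positions 1 2 4 9 10 14 stay [-round].
[+round] positions on the surface: 6 8 12 13.

4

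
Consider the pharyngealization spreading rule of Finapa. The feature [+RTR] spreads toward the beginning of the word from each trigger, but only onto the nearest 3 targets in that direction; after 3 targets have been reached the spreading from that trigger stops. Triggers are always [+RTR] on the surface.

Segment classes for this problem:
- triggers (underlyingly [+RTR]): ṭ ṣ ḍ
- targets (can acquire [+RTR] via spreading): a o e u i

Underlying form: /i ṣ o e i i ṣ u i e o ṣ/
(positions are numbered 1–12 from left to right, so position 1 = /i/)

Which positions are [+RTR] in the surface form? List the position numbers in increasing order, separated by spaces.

1 2 4 5 6 7 9 10 11 12

From /ṣ/ at 2 leftward: 1 /i/ → [+RTR]; word edge.
From /ṣ/ at 7 leftward: 6 /i/ → [+RTR]; 5 /i/ → [+RTR]; 4 /e/ → [+RTR]; bound reached.
From /ṣ/ at 12 leftward: 11 /o/ → [+RTR]; 10 /e/ → [+RTR]; 9 /i/ → [+RTR]; bound reached.
Targets with no active source: positions 3 8 stay [-emphatic].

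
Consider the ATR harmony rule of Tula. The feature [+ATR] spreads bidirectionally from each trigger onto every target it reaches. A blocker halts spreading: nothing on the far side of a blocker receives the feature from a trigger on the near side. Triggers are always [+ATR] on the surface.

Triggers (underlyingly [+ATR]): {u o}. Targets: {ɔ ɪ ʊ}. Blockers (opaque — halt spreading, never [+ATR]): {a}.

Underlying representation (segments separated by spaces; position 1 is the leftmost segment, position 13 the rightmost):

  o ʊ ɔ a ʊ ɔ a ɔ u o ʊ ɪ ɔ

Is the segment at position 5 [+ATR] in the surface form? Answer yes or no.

no

From /o/ at 1 rightward: 2 /ʊ/ → [+ATR]; 3 /ɔ/ → [+ATR]; 4 /a/ blocks.
From /o/ at 1 leftward: word edge.
From /u/ at 9 rightward: 10 /o/ is itself a trigger — this domain ends here.
From /u/ at 9 leftward: 8 /ɔ/ → [+ATR]; 7 /a/ blocks.
From /o/ at 10 rightward: 11 /ʊ/ → [+ATR]; 12 /ɪ/ → [+ATR]; 13 /ɔ/ → [+ATR]; word edge.
From /o/ at 10 leftward: 9 /u/ is itself a trigger — this domain ends here.
Targets with no active source: positions 5 6 stay [-ATR].
[+ATR] positions on the surface: 1 2 3 8 9 10 11 12 13.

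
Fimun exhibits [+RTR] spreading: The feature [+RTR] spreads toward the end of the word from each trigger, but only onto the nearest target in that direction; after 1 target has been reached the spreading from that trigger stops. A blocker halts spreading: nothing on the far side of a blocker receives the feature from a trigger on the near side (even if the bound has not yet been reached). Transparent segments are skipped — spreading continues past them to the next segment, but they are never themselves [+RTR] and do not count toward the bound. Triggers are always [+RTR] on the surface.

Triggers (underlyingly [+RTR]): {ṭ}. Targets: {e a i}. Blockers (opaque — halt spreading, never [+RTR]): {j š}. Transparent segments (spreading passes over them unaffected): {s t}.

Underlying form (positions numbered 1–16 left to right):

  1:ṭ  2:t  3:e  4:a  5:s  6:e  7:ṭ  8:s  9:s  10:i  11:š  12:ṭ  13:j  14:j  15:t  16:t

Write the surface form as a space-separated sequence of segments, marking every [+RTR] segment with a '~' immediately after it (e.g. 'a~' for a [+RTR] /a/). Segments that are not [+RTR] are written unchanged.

From /ṭ/ at 1 rightward: 2 /t/ transparent; 3 /e/ → [+RTR]; bound reached.
From /ṭ/ at 7 rightward: 8 /s/ transparent; 9 /s/ transparent; 10 /i/ → [+RTR]; bound reached.
From /ṭ/ at 12 rightward: 13 /j/ blocks.
Targets with no active source: positions 4 6 stay [-emphatic].
[+RTR] positions on the surface: 1 3 7 10 12.

ṭ~ t e~ a s e ṭ~ s s i~ š ṭ~ j j t t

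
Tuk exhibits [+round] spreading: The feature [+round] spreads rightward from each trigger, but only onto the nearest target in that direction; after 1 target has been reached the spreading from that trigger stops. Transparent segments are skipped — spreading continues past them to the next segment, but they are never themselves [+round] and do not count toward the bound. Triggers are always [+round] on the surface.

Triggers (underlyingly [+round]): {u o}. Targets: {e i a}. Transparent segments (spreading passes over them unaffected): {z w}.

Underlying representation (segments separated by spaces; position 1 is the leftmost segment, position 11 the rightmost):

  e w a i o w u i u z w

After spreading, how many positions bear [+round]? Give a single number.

From /o/ at 5 rightward: 6 /w/ transparent; 7 /u/ is itself a trigger — this domain ends here.
From /u/ at 7 rightward: 8 /i/ → [+round]; bound reached.
From /u/ at 9 rightward: 10 /z/ transparent; 11 /w/ transparent; word edge.
Targets with no active source: positions 1 3 4 stay [-round].
[+round] positions on the surface: 5 7 8 9.

4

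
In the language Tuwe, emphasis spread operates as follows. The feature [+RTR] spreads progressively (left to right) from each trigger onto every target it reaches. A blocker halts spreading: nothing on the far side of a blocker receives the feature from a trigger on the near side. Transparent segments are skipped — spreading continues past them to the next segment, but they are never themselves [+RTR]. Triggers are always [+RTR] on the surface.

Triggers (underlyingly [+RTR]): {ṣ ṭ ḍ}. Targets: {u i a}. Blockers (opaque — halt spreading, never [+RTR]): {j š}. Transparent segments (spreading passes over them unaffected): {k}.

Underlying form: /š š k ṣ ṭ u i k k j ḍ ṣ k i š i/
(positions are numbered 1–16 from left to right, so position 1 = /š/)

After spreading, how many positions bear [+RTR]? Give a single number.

7

From /ṣ/ at 4 rightward: 5 /ṭ/ is itself a trigger — this domain ends here.
From /ṭ/ at 5 rightward: 6 /u/ → [+RTR]; 7 /i/ → [+RTR]; 8 /k/ transparent; 9 /k/ transparent; 10 /j/ blocks.
From /ḍ/ at 11 rightward: 12 /ṣ/ is itself a trigger — this domain ends here.
From /ṣ/ at 12 rightward: 13 /k/ transparent; 14 /i/ → [+RTR]; 15 /š/ blocks.
Target with no active source: position 16 stays [-emphatic].
[+RTR] positions on the surface: 4 5 6 7 11 12 14.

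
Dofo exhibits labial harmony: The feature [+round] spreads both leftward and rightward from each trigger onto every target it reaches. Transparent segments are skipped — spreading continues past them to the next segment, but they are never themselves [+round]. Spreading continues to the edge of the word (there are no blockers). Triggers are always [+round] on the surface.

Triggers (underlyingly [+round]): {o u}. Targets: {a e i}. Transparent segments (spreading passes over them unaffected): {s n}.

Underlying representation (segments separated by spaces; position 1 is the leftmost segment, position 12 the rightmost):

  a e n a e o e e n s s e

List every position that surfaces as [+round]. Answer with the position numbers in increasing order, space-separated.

1 2 4 5 6 7 8 12

From /o/ at 6 rightward: 7 /e/ → [+round]; 8 /e/ → [+round]; 9 /n/ transparent; 10 /s/ transparent; 11 /s/ transparent; 12 /e/ → [+round]; word edge.
From /o/ at 6 leftward: 5 /e/ → [+round]; 4 /a/ → [+round]; 3 /n/ transparent; 2 /e/ → [+round]; 1 /a/ → [+round]; word edge.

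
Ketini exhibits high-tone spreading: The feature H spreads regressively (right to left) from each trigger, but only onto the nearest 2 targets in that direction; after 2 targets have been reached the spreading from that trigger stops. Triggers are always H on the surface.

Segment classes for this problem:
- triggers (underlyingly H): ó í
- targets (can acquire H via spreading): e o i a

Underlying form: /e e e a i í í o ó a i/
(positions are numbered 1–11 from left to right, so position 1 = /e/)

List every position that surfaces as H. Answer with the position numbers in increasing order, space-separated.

From /í/ at 6 leftward: 5 /i/ → H; 4 /a/ → H; bound reached.
From /í/ at 7 leftward: 6 /í/ is itself a trigger — this domain ends here.
From /ó/ at 9 leftward: 8 /o/ → H; 7 /í/ is itself a trigger — this domain ends here.
Targets with no active source: positions 1 2 3 10 11 stay [-high tone].

4 5 6 7 8 9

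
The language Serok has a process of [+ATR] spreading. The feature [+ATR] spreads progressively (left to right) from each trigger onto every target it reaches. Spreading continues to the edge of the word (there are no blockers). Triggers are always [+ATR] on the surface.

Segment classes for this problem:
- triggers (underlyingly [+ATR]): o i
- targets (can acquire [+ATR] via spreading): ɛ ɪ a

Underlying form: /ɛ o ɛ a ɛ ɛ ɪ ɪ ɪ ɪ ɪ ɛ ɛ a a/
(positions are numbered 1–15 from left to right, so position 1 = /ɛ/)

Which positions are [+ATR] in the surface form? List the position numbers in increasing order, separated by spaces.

From /o/ at 2 rightward: 3 /ɛ/ → [+ATR]; 4 /a/ → [+ATR]; 5 /ɛ/ → [+ATR]; 6 /ɛ/ → [+ATR]; 7 /ɪ/ → [+ATR]; 8 /ɪ/ → [+ATR]; 9 /ɪ/ → [+ATR]; 10 /ɪ/ → [+ATR]; 11 /ɪ/ → [+ATR]; 12 /ɛ/ → [+ATR]; 13 /ɛ/ → [+ATR]; 14 /a/ → [+ATR]; 15 /a/ → [+ATR]; word edge.
Target with no active source: position 1 stays [-ATR].

2 3 4 5 6 7 8 9 10 11 12 13 14 15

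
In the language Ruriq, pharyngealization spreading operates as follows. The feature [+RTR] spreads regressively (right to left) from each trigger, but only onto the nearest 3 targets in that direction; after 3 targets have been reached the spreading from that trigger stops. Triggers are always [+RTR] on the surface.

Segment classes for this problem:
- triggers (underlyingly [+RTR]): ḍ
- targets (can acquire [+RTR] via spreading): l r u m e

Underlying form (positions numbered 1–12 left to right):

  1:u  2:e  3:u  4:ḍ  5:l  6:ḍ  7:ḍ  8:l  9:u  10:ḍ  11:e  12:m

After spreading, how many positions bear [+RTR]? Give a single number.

10

From /ḍ/ at 4 leftward: 3 /u/ → [+RTR]; 2 /e/ → [+RTR]; 1 /u/ → [+RTR]; bound reached.
From /ḍ/ at 6 leftward: 5 /l/ → [+RTR]; 4 /ḍ/ is itself a trigger — this domain ends here.
From /ḍ/ at 7 leftward: 6 /ḍ/ is itself a trigger — this domain ends here.
From /ḍ/ at 10 leftward: 9 /u/ → [+RTR]; 8 /l/ → [+RTR]; 7 /ḍ/ is itself a trigger — this domain ends here.
Targets with no active source: positions 11 12 stay [-emphatic].
[+RTR] positions on the surface: 1 2 3 4 5 6 7 8 9 10.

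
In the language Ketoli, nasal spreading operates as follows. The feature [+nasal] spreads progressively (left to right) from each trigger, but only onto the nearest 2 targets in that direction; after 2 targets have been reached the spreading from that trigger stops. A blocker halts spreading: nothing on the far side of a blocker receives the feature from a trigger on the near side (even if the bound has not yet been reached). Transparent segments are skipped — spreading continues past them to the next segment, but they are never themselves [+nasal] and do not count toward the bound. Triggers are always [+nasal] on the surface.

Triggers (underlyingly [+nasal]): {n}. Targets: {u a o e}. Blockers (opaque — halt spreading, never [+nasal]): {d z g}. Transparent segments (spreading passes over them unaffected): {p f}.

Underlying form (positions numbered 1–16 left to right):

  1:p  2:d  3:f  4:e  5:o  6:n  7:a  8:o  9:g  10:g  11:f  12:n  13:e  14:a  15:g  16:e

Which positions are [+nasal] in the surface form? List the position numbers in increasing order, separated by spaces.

6 7 8 12 13 14

From /n/ at 6 rightward: 7 /a/ → [+nasal]; 8 /o/ → [+nasal]; bound reached.
From /n/ at 12 rightward: 13 /e/ → [+nasal]; 14 /a/ → [+nasal]; bound reached.
Targets with no active source: positions 4 5 16 stay [-nasal].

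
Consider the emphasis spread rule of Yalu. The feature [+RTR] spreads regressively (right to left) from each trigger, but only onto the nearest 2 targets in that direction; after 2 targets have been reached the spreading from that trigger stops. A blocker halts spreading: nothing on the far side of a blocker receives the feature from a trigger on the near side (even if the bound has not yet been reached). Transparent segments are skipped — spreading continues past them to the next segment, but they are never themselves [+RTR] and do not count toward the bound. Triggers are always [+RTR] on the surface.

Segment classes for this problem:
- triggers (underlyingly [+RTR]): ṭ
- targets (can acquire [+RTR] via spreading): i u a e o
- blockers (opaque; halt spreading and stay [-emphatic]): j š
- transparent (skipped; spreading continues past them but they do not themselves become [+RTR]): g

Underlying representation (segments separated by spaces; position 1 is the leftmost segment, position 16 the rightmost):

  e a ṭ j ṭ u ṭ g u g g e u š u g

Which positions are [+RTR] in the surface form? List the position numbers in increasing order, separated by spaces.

1 2 3 5 6 7

From /ṭ/ at 3 leftward: 2 /a/ → [+RTR]; 1 /e/ → [+RTR]; bound reached.
From /ṭ/ at 5 leftward: 4 /j/ blocks.
From /ṭ/ at 7 leftward: 6 /u/ → [+RTR]; 5 /ṭ/ is itself a trigger — this domain ends here.
Targets with no active source: positions 9 12 13 15 stay [-emphatic].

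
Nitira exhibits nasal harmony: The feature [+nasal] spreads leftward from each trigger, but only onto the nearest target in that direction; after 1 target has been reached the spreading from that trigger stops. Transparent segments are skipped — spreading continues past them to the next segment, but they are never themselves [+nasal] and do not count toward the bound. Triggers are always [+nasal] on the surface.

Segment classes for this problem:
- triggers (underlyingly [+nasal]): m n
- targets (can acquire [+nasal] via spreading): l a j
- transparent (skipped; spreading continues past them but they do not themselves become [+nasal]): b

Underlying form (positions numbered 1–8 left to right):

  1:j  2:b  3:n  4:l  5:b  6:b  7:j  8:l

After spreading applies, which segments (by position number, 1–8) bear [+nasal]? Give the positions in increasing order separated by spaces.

1 3

From /n/ at 3 leftward: 2 /b/ transparent; 1 /j/ → [+nasal]; bound reached.
Targets with no active source: positions 4 7 8 stay [-nasal].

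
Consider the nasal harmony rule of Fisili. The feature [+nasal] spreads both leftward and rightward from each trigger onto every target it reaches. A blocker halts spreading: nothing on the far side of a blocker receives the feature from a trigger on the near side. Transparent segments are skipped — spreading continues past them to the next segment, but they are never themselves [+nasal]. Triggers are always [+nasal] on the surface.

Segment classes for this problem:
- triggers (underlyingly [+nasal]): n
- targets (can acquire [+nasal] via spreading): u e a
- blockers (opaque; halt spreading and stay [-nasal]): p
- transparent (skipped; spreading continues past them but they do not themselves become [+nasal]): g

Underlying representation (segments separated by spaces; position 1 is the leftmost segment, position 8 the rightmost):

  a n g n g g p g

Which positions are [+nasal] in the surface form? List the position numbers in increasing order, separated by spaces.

1 2 4

From /n/ at 2 rightward: 3 /g/ transparent; 4 /n/ is itself a trigger — this domain ends here.
From /n/ at 2 leftward: 1 /a/ → [+nasal]; word edge.
From /n/ at 4 rightward: 5 /g/ transparent; 6 /g/ transparent; 7 /p/ blocks.
From /n/ at 4 leftward: 3 /g/ transparent; 2 /n/ is itself a trigger — this domain ends here.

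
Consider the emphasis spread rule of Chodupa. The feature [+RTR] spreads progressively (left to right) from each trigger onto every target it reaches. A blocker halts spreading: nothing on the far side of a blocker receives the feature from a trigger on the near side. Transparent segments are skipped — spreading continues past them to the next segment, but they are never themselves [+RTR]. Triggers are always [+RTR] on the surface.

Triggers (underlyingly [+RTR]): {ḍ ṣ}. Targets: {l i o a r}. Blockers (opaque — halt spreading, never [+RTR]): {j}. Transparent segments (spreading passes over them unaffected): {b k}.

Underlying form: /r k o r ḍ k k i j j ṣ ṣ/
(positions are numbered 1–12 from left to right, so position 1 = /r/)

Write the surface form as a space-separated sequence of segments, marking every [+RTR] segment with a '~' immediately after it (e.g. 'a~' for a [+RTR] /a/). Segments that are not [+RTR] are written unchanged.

From /ḍ/ at 5 rightward: 6 /k/ transparent; 7 /k/ transparent; 8 /i/ → [+RTR]; 9 /j/ blocks.
From /ṣ/ at 11 rightward: 12 /ṣ/ is itself a trigger — this domain ends here.
From /ṣ/ at 12 rightward: word edge.
Targets with no active source: positions 1 3 4 stay [-emphatic].
[+RTR] positions on the surface: 5 8 11 12.

r k o r ḍ~ k k i~ j j ṣ~ ṣ~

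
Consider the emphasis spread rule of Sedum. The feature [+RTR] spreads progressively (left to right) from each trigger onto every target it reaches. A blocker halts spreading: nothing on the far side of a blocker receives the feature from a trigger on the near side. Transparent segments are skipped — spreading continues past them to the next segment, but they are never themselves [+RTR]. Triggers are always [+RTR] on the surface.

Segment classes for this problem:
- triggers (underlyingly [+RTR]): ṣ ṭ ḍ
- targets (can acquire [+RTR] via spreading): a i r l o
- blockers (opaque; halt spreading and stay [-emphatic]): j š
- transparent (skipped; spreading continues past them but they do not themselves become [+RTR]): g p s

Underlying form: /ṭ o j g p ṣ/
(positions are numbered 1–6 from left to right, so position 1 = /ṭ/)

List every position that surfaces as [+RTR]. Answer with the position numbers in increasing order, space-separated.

From /ṭ/ at 1 rightward: 2 /o/ → [+RTR]; 3 /j/ blocks.
From /ṣ/ at 6 rightward: word edge.

1 2 6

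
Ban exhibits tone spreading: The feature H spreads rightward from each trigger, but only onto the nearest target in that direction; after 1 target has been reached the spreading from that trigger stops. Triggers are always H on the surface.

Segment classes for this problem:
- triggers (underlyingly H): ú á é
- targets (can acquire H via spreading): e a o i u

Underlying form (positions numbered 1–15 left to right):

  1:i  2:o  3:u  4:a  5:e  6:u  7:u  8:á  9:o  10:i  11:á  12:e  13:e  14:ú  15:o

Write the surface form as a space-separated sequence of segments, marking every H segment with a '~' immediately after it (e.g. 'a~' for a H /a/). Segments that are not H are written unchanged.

From /á/ at 8 rightward: 9 /o/ → H; bound reached.
From /á/ at 11 rightward: 12 /e/ → H; bound reached.
From /ú/ at 14 rightward: 15 /o/ → H; bound reached.
Targets with no active source: positions 1 2 3 4 5 6 7 10 13 stay [-high tone].
H positions on the surface: 8 9 11 12 14 15.

i o u a e u u á~ o~ i á~ e~ e ú~ o~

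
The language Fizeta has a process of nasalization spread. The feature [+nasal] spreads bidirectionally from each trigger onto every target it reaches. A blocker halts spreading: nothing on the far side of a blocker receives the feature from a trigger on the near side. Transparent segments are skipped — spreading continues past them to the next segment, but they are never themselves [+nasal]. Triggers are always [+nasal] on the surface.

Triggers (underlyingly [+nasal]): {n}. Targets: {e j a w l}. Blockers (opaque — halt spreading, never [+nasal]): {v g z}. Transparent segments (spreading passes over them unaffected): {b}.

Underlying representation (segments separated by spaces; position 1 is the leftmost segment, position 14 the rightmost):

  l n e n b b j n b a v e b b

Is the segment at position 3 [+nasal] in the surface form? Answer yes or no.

From /n/ at 2 rightward: 3 /e/ → [+nasal]; 4 /n/ is itself a trigger — this domain ends here.
From /n/ at 2 leftward: 1 /l/ → [+nasal]; word edge.
From /n/ at 4 rightward: 5 /b/ transparent; 6 /b/ transparent; 7 /j/ → [+nasal]; 8 /n/ is itself a trigger — this domain ends here.
From /n/ at 4 leftward: 3 /e/ → [+nasal]; 2 /n/ is itself a trigger — this domain ends here.
From /n/ at 8 rightward: 9 /b/ transparent; 10 /a/ → [+nasal]; 11 /v/ blocks.
From /n/ at 8 leftward: 7 /j/ → [+nasal]; 6 /b/ transparent; 5 /b/ transparent; 4 /n/ is itself a trigger — this domain ends here.
Target with no active source: position 12 stays [-nasal].
[+nasal] positions on the surface: 1 2 3 4 7 8 10.

yes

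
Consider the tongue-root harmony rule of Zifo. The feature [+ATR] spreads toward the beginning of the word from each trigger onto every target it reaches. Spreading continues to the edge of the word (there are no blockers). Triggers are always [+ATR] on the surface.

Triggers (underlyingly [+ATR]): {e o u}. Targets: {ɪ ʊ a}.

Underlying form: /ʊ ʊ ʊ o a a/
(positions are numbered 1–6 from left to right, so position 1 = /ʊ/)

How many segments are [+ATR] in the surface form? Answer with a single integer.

4

From /o/ at 4 leftward: 3 /ʊ/ → [+ATR]; 2 /ʊ/ → [+ATR]; 1 /ʊ/ → [+ATR]; word edge.
Targets with no active source: positions 5 6 stay [-ATR].
[+ATR] positions on the surface: 1 2 3 4.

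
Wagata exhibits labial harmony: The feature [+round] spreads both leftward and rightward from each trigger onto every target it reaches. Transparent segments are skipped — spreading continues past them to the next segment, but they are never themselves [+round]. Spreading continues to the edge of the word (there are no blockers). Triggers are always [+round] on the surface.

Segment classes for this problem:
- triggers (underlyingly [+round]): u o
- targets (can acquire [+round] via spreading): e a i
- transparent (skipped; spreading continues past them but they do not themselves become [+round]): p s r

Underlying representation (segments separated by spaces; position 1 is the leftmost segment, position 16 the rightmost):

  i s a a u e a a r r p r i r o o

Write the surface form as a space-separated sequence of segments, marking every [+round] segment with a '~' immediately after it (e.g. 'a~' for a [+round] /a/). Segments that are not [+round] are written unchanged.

i~ s a~ a~ u~ e~ a~ a~ r r p r i~ r o~ o~

From /u/ at 5 rightward: 6 /e/ → [+round]; 7 /a/ → [+round]; 8 /a/ → [+round]; 9 /r/ transparent; 10 /r/ transparent; 11 /p/ transparent; 12 /r/ transparent; 13 /i/ → [+round]; 14 /r/ transparent; 15 /o/ is itself a trigger — this domain ends here.
From /u/ at 5 leftward: 4 /a/ → [+round]; 3 /a/ → [+round]; 2 /s/ transparent; 1 /i/ → [+round]; word edge.
From /o/ at 15 rightward: 16 /o/ is itself a trigger — this domain ends here.
From /o/ at 15 leftward: 14 /r/ transparent; 13 /i/ → [+round]; 12 /r/ transparent; 11 /p/ transparent; 10 /r/ transparent; 9 /r/ transparent; 8 /a/ → [+round]; 7 /a/ → [+round]; 6 /e/ → [+round]; 5 /u/ is itself a trigger — this domain ends here.
From /o/ at 16 rightward: word edge.
From /o/ at 16 leftward: 15 /o/ is itself a trigger — this domain ends here.
[+round] positions on the surface: 1 3 4 5 6 7 8 13 15 16.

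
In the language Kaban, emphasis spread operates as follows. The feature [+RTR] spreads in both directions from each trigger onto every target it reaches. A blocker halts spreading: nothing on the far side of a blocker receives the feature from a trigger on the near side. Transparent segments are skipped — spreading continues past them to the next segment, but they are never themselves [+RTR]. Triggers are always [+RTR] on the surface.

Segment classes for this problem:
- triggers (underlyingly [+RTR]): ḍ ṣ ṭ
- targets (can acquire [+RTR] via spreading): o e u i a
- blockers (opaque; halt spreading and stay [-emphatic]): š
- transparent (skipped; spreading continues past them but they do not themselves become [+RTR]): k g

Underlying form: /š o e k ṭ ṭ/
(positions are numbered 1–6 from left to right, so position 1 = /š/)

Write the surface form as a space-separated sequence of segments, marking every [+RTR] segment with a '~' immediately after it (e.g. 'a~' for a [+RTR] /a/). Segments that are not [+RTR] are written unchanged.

š o~ e~ k ṭ~ ṭ~

From /ṭ/ at 5 rightward: 6 /ṭ/ is itself a trigger — this domain ends here.
From /ṭ/ at 5 leftward: 4 /k/ transparent; 3 /e/ → [+RTR]; 2 /o/ → [+RTR]; 1 /š/ blocks.
From /ṭ/ at 6 rightward: word edge.
From /ṭ/ at 6 leftward: 5 /ṭ/ is itself a trigger — this domain ends here.
[+RTR] positions on the surface: 2 3 5 6.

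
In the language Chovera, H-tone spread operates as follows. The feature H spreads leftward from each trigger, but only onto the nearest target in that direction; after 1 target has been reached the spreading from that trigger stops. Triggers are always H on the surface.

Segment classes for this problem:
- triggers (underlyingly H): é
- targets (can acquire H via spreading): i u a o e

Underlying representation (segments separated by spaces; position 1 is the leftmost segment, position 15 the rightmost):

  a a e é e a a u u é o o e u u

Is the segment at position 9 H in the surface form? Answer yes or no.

yes

From /é/ at 4 leftward: 3 /e/ → H; bound reached.
From /é/ at 10 leftward: 9 /u/ → H; bound reached.
Targets with no active source: positions 1 2 5 6 7 8 11 12 13 14 15 stay [-high tone].
H positions on the surface: 3 4 9 10.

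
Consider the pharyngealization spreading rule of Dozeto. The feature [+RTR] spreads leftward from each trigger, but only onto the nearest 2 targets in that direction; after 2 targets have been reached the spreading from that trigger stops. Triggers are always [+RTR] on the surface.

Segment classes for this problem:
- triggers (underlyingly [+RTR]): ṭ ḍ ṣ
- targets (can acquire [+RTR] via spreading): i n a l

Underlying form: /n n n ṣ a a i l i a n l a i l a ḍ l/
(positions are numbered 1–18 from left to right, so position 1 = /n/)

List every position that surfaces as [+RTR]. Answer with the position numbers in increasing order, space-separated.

2 3 4 15 16 17

From /ṣ/ at 4 leftward: 3 /n/ → [+RTR]; 2 /n/ → [+RTR]; bound reached.
From /ḍ/ at 17 leftward: 16 /a/ → [+RTR]; 15 /l/ → [+RTR]; bound reached.
Targets with no active source: positions 1 5 6 7 8 9 10 11 12 13 14 18 stay [-emphatic].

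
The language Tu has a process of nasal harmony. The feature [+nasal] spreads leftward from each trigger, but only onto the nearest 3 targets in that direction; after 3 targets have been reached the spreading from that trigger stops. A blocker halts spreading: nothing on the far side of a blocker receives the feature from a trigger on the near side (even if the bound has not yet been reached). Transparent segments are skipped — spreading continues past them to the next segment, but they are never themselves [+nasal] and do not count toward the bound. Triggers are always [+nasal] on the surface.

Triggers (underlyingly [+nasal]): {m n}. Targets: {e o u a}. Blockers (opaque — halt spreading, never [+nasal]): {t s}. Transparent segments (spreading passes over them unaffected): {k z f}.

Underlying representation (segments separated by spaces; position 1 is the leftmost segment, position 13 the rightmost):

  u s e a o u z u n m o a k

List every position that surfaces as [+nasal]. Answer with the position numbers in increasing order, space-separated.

From /n/ at 9 leftward: 8 /u/ → [+nasal]; 7 /z/ transparent; 6 /u/ → [+nasal]; 5 /o/ → [+nasal]; bound reached.
From /m/ at 10 leftward: 9 /n/ is itself a trigger — this domain ends here.
Targets with no active source: positions 1 3 4 11 12 stay [-nasal].

5 6 8 9 10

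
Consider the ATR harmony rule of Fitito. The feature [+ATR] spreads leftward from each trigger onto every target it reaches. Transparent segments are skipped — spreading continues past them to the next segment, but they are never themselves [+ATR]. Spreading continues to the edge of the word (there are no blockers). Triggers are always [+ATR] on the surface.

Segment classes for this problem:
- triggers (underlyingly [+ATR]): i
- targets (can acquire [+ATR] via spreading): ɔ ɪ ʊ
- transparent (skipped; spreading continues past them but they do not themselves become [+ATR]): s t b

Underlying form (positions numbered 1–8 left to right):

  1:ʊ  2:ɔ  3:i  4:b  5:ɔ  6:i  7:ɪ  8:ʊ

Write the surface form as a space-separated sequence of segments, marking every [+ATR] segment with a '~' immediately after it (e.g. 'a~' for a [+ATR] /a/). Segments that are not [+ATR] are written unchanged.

ʊ~ ɔ~ i~ b ɔ~ i~ ɪ ʊ

From /i/ at 3 leftward: 2 /ɔ/ → [+ATR]; 1 /ʊ/ → [+ATR]; word edge.
From /i/ at 6 leftward: 5 /ɔ/ → [+ATR]; 4 /b/ transparent; 3 /i/ is itself a trigger — this domain ends here.
Targets with no active source: positions 7 8 stay [-ATR].
[+ATR] positions on the surface: 1 2 3 5 6.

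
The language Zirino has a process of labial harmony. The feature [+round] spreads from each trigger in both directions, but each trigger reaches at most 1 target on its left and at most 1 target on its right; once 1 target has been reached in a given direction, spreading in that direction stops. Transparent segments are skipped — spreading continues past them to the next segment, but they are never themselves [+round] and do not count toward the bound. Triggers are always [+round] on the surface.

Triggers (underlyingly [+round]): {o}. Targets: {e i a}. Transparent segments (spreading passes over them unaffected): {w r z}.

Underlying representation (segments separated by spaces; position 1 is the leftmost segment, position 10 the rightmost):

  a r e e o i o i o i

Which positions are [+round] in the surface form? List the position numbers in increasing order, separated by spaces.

From /o/ at 5 rightward: 6 /i/ → [+round]; bound reached.
From /o/ at 5 leftward: 4 /e/ → [+round]; bound reached.
From /o/ at 7 rightward: 8 /i/ → [+round]; bound reached.
From /o/ at 7 leftward: 6 /i/ → [+round]; bound reached.
From /o/ at 9 rightward: 10 /i/ → [+round]; bound reached.
From /o/ at 9 leftward: 8 /i/ → [+round]; bound reached.
Targets with no active source: positions 1 3 stay [-round].

4 5 6 7 8 9 10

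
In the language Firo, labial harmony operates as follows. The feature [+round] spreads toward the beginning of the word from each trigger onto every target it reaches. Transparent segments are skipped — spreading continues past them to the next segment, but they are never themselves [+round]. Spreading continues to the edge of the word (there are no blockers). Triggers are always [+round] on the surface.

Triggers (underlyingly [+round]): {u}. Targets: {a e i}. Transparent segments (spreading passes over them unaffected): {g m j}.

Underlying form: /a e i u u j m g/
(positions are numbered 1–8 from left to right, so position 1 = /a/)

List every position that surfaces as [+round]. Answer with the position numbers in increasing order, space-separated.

From /u/ at 4 leftward: 3 /i/ → [+round]; 2 /e/ → [+round]; 1 /a/ → [+round]; word edge.
From /u/ at 5 leftward: 4 /u/ is itself a trigger — this domain ends here.

1 2 3 4 5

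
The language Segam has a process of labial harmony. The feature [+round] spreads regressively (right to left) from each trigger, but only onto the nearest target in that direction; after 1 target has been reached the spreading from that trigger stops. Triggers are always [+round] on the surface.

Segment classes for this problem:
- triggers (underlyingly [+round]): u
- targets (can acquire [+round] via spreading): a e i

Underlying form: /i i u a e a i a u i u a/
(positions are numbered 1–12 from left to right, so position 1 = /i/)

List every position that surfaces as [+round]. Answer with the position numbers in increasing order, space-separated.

From /u/ at 3 leftward: 2 /i/ → [+round]; bound reached.
From /u/ at 9 leftward: 8 /a/ → [+round]; bound reached.
From /u/ at 11 leftward: 10 /i/ → [+round]; bound reached.
Targets with no active source: positions 1 4 5 6 7 12 stay [-round].

2 3 8 9 10 11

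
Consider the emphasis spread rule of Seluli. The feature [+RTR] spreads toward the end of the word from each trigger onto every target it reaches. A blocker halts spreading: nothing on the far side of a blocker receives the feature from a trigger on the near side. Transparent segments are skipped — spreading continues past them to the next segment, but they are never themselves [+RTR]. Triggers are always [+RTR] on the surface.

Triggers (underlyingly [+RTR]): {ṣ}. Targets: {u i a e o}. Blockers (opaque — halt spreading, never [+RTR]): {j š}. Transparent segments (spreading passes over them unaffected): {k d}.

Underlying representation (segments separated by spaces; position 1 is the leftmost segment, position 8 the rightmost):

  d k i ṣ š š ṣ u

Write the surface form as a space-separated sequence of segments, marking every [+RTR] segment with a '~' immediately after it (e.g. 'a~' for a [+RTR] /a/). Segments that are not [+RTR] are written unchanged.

From /ṣ/ at 4 rightward: 5 /š/ blocks.
From /ṣ/ at 7 rightward: 8 /u/ → [+RTR]; word edge.
Target with no active source: position 3 stays [-emphatic].
[+RTR] positions on the surface: 4 7 8.

d k i ṣ~ š š ṣ~ u~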